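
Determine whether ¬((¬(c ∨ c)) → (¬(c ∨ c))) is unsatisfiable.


Truth table over {c}:
c | φ
-----
F | F
T | F
Every row is false.

Yes, it is a contradiction.


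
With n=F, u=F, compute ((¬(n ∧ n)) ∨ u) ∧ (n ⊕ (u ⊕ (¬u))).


Substitute n=F, u=F:
n ∧ n = F ∧ F = F
¬(n ∧ n) = T
(¬(n ∧ n)) ∨ u = T ∨ F = T
¬u = T
u ⊕ (¬u) = F ⊕ T = T
n ⊕ (u ⊕ (¬u)) = F ⊕ T = T
((¬(n ∧ n)) ∨ u) ∧ (n ⊕ (u ⊕ (¬u))) = T ∧ T = T

T


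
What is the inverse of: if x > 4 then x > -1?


The inverse of (P → Q) is (¬P → ¬Q). It is equivalent to the converse, not to the original.
Here P = 'x > 4' and Q = 'x > -1'.

If not (x > 4), then not (x > -1).


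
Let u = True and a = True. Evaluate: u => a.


Implication is false only when antecedent is true and consequent is false.
Substitute: u=True, a=True.
True => True evaluates to True.

True


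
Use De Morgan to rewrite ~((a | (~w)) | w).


De Morgan: the negation of a disjunction is the conjunction of the negations.
Distribute ~ across |, flipping it to &, and negate each literal.

((~a) & w) & (~w)


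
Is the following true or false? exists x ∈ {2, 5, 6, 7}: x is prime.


Evaluate the predicate on each element: 2:True, 5:True, 6:False, 7:True.
Witness x = 2 satisfies the predicate.

True


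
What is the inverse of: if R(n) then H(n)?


The inverse of (P → Q) is (¬P → ¬Q). It is equivalent to the converse, not to the original.
Here P = 'R(n)' and Q = 'H(n)'.

If not (R(n)), then not (H(n)).


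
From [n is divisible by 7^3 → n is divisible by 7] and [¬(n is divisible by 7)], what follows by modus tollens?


Modus tollens: from (P → Q) and ¬Q, infer ¬P.
Q = 'n is divisible by 7' is denied; since P → Q, P must also fail.

Not (n is divisible by 7^3).


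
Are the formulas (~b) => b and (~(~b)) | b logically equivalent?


Compare truth tables:
b | φ | ψ
---------
False | False | False
True | True | True
The columns φ and ψ agree on every row.

Yes, they are logically equivalent.


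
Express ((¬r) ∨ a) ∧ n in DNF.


Step 1: Distribute ∧ over ∨: ((¬r) ∨ a) ∧ n = ((¬r) ∧ n) ∨ (a ∧ n).

((¬r) ∧ n) ∨ (a ∧ n)


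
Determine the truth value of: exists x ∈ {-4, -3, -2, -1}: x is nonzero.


Evaluate the predicate on each element: -4:True, -3:True, -2:True, -1:True.
Witness x = -4 satisfies the predicate.

True


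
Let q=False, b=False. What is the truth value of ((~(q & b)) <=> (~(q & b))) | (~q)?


Substitute q=False, b=False:
q & b = False & False = False
~(q & b) = True
q & b = False & False = False
~(q & b) = True
(~(q & b)) <=> (~(q & b)) = True <=> True = True
~q = True
((~(q & b)) <=> (~(q & b))) | (~q) = True | True = True

True


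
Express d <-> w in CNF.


Step 1: Rewrite d ↔ w as (d → w) ∧ (w → d).
Step 2: Rewrite each implication as a disjunction.

((NOT d) OR w) AND ((NOT w) OR d)


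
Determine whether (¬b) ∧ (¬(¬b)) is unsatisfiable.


Truth table over {b}:
b | φ
-----
F | F
T | F
Every row is false.

Yes, it is a contradiction.


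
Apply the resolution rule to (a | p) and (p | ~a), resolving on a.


The clauses contain complementary literals a and ~a.
Resolution eliminates this pair and disjoins the remaining literals (merging duplicates).

p


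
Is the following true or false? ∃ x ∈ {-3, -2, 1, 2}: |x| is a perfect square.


Evaluate the predicate on each element: -3:F, -2:F, 1:T, 2:F.
Witness x = 1 satisfies the predicate.

T


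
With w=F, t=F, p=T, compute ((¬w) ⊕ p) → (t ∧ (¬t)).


Substitute w=F, t=F, p=T:
¬w = T
(¬w) ⊕ p = T ⊕ T = F
¬t = T
t ∧ (¬t) = F ∧ T = F
((¬w) ⊕ p) → (t ∧ (¬t)) = F → F = T

T


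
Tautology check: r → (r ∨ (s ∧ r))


Build the truth table over {r, s}:
r | s | φ
---------
F | F | T
T | F | T
F | T | T
T | T | T
Every row evaluates to true.

Yes, it is a tautology.


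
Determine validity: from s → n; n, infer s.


This is affirming the consequent (fallacy). There exist truth assignments where the premises are all true but the conclusion is false.

Invalid.


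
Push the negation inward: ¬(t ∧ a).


De Morgan: the negation of a conjunction is the disjunction of the negations.
Distribute ¬ across ∧, flipping it to ∨, and negate each literal.

(¬t) ∨ (¬a)


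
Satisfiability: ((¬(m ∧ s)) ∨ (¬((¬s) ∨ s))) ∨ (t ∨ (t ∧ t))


Search for a satisfying assignment over {m, s, t}.
Try m=F, s=F, t=F: the formula evaluates to T.
A satisfying assignment exists.

Satisfiable.


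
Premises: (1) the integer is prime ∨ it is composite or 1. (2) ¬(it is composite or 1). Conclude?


Disjunctive syllogism: from (P ∨ Q) and ¬P, infer Q.
One disjunct, 'it is composite or 1', is ruled out; the other must hold.

the integer is prime


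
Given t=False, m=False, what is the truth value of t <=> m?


Biconditional is true when both operands have the same truth value.
Substitute: t=False, m=False.
False <=> False evaluates to True.

True


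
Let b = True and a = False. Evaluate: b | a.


Disjunction is false only when both operands are false.
Substitute: b=True, a=False.
True | False evaluates to True.

True


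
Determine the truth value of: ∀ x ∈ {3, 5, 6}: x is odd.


Evaluate the predicate on each element: 3:T, 5:T, 6:F.
Counterexample x = 6 fails the predicate.

F


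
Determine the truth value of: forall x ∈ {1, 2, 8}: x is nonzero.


Evaluate the predicate on each element: 1:True, 2:True, 8:True.
Every element satisfies the predicate.

True


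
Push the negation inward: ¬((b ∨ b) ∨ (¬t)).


De Morgan: the negation of a disjunction is the conjunction of the negations.
Distribute ¬ across ∨, flipping it to ∧, and negate each literal.

((¬b) ∧ (¬b)) ∧ t


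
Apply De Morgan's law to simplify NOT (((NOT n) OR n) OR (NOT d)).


De Morgan: the negation of a disjunction is the conjunction of the negations.
Distribute NOT across OR, flipping it to AND, and negate each literal.

(n AND (NOT n)) AND d


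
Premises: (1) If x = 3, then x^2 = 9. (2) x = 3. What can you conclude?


Modus ponens: from (P → Q) and P, infer Q.
P = 'x = 3' is asserted, and P → Q holds, so Q follows.

x^2 = 9.


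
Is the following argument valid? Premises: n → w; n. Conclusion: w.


This matches the form of modus ponens: the conclusion follows in every model of the premises.

Valid.


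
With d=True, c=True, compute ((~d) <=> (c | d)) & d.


Substitute d=True, c=True:
~d = False
c | d = True | True = True
(~d) <=> (c | d) = False <=> True = False
((~d) <=> (c | d)) & d = False & True = False

False


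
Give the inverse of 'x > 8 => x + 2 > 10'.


The inverse of (P → Q) is (¬P → ¬Q). It is equivalent to the converse, not to the original.
Here P = 'x > 8' and Q = 'x + 2 > 10'.

If not (x > 8), then not (x + 2 > 10).


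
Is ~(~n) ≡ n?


Compare truth tables:
n | φ | ψ
---------
False | False | False
True | True | True
The columns φ and ψ agree on every row.

Yes, they are logically equivalent.


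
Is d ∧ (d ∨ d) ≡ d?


Compare truth tables:
d | φ | ψ
---------
F | F | F
T | T | T
The columns φ and ψ agree on every row.

Yes, they are logically equivalent.


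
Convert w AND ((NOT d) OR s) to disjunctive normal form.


Step 1: Distribute ∧ over ∨: w ∧ ((¬d) ∨ s) = (w ∧ (¬d)) ∨ (w ∧ s).

(w AND (NOT d)) OR (w AND s)


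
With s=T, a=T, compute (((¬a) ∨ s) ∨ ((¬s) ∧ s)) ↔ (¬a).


Substitute s=T, a=T:
¬a = F
(¬a) ∨ s = F ∨ T = T
¬s = F
(¬s) ∧ s = F ∧ T = F
((¬a) ∨ s) ∨ ((¬s) ∧ s) = T ∨ F = T
¬a = F
(((¬a) ∨ s) ∨ ((¬s) ∧ s)) ↔ (¬a) = T ↔ F = F

F


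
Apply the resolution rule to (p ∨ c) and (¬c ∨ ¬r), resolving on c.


The clauses contain complementary literals c and ¬c.
Resolution eliminates this pair and disjoins the remaining literals (merging duplicates).

(p ∨ ¬r)


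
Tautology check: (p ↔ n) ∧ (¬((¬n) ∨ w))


Build the truth table over {n, p, w}:
n | p | w | φ
-------------
F | F | F | F
T | F | F | F
F | T | F | F
T | T | F | T
F | F | T | F
T | F | T | F
F | T | T | F
T | T | T | F
Counterexample at row 1: with n=F, p=F, w=F, the formula is F.

No, it is not a tautology.


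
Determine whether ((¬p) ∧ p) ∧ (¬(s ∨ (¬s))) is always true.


Build the truth table over {p, s}:
p | s | φ
---------
F | F | F
T | F | F
F | T | F
T | T | F
Counterexample at row 1: with p=F, s=F, the formula is F.

No, it is not a tautology.


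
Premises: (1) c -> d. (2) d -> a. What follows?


Hypothetical syllogism: from (P → Q) and (Q → R), infer (P → R).
Chain the two implications through the shared middle term 'd'.

c -> a


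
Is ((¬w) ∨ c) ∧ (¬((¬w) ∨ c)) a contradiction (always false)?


Truth table over {c, w}:
c | w | φ
---------
F | F | F
T | F | F
F | T | F
T | T | F
Every row is false.

Yes, it is a contradiction.


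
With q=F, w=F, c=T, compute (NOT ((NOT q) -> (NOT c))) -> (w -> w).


Substitute q=F, w=F, c=T:
NOT q = T
NOT c = F
(NOT q) -> (NOT c) = T -> F = F
NOT ((NOT q) -> (NOT c)) = T
w -> w = F -> F = T
(NOT ((NOT q) -> (NOT c))) -> (w -> w) = T -> T = T

T


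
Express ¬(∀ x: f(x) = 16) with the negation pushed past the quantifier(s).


¬(∀ x: φ) = ∃ x: ¬φ, and ¬(∃ x: φ) = ∀ x: ¬φ.
Apply to the universal statement.

∃ x: ¬(f(x) = 16)


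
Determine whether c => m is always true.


Build the truth table over {c, m}:
c | m | φ
---------
False | False | True
True | False | False
False | True | True
True | True | True
Counterexample at row 2: with c=True, m=False, the formula is False.

No, it is not a tautology.


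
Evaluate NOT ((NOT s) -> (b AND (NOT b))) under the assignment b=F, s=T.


Substitute b=F, s=T:
NOT s = F
NOT b = T
b AND (NOT b) = F AND T = F
(NOT s) -> (b AND (NOT b)) = F -> F = T
NOT ((NOT s) -> (b AND (NOT b))) = F

F


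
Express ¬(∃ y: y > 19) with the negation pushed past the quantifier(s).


¬(∀ x: φ) = ∃ x: ¬φ, and ¬(∃ x: φ) = ∀ x: ¬φ.
Apply to the existential statement.

∀ y: ¬(y > 19)


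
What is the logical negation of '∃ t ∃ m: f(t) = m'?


Negation flips each quantifier (∀↔∃) and negates the inner predicate.
¬(∃ t ∃ m: φ) = ∀ t ∀ m: ¬φ.

∀ t ∀ m: ¬(f(t) = m)


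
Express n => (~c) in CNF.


Step 1: Rewrite n → (¬c) as ¬n ∨ (¬c).

(~n) | (~c)


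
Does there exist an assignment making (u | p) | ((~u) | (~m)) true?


Search for a satisfying assignment over {m, p, u}.
Try m=False, p=False, u=False: the formula evaluates to True.
A satisfying assignment exists.

Satisfiable.


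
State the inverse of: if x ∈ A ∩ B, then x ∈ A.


The inverse of (P → Q) is (¬P → ¬Q). It is equivalent to the converse, not to the original.
Here P = 'x ∈ A ∩ B' and Q = 'x ∈ A'.

If not (x ∈ A ∩ B), then not (x ∈ A).


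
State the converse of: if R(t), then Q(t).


The converse of (P → Q) is (Q → P). It is not in general equivalent to the original.
Here P = 'R(t)' and Q = 'Q(t)'.

If Q(t), then R(t).


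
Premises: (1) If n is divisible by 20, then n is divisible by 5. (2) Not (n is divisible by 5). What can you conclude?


Modus tollens: from (P → Q) and ¬Q, infer ¬P.
Q = 'n is divisible by 5' is denied; since P → Q, P must also fail.

Not (n is divisible by 20).


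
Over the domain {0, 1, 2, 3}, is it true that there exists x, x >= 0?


Evaluate the predicate on each element: 0:T, 1:T, 2:T, 3:T.
Witness x = 0 satisfies the predicate.

T


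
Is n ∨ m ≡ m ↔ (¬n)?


Compare truth tables:
m | n | φ | ψ
-------------
F | F | F | F
T | F | T | T
F | T | T | T
T | T | T | F
They differ at row 4 (m=T, n=T): φ=T but ψ=F.

No, they are not logically equivalent.


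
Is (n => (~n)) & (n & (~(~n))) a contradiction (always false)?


Truth table over {n}:
n | φ
-----
False | False
True | False
Every row is false.

Yes, it is a contradiction.


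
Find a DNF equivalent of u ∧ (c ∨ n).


Step 1: Distribute ∧ over ∨: u ∧ (c ∨ n) = (u ∧ c) ∨ (u ∧ n).

(u ∧ c) ∨ (u ∧ n)


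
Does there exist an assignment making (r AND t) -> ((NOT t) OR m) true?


Search for a satisfying assignment over {m, r, t}.
Try m=F, r=F, t=F: the formula evaluates to T.
A satisfying assignment exists.

Satisfiable.


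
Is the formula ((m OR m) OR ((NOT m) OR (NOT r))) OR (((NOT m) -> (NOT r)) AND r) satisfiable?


Search for a satisfying assignment over {m, r}.
Try m=F, r=F: the formula evaluates to T.
A satisfying assignment exists.

Satisfiable.


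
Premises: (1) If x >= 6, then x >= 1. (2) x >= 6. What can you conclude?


Modus ponens: from (P → Q) and P, infer Q.
P = 'x >= 6' is asserted, and P → Q holds, so Q follows.

x >= 1.


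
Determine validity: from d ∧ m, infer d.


This matches the form of conjunction elimination: the conclusion follows in every model of the premises.

Valid.


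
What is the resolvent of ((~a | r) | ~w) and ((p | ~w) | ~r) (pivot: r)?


The clauses contain complementary literals r and ~r.
Resolution eliminates this pair and disjoins the remaining literals (merging duplicates).

((~w | ~a) | p)


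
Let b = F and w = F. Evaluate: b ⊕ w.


Exclusive or is true when exactly one operand is true.
Substitute: b=F, w=F.
F ⊕ F evaluates to F.

F


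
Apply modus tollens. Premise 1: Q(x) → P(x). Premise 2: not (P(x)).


Modus tollens: from (P → Q) and ¬Q, infer ¬P.
Q = 'P(x)' is denied; since P → Q, P must also fail.

Not (Q(x)).


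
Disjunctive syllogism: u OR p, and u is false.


Disjunctive syllogism: from (P ∨ Q) and ¬P, infer Q.
One disjunct, 'u', is ruled out; the other must hold.

p


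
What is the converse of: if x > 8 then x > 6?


The converse of (P → Q) is (Q → P). It is not in general equivalent to the original.
Here P = 'x > 8' and Q = 'x > 6'.

If x > 6, then x > 8.


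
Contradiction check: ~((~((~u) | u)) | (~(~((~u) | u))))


Truth table over {u}:
u | φ
-----
False | False
True | False
Every row is false.

Yes, it is a contradiction.


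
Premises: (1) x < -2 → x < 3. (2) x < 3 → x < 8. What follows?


Hypothetical syllogism: from (P → Q) and (Q → R), infer (P → R).
Chain the two implications through the shared middle term 'x < 3'.

x < -2 → x < 8


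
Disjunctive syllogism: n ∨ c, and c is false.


Disjunctive syllogism: from (P ∨ Q) and ¬P, infer Q.
One disjunct, 'c', is ruled out; the other must hold.

n


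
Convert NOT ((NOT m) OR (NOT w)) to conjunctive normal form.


Step 1: Apply De Morgan: ¬((¬m) ∨ (¬w)) = ¬(¬m) ∧ ¬(¬w).
Step 2: Eliminate any double negations (¬¬X = X).

m AND w


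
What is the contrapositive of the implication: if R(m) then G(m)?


The contrapositive of (P → Q) is (¬Q → ¬P); it is logically equivalent to the original.
Here P = 'R(m)' and Q = 'G(m)'.

If not (G(m)), then not (R(m)).


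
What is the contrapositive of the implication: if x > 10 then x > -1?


The contrapositive of (P → Q) is (¬Q → ¬P); it is logically equivalent to the original.
Here P = 'x > 10' and Q = 'x > -1'.

If not (x > -1), then not (x > 10).


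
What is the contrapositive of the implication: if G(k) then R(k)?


The contrapositive of (P → Q) is (¬Q → ¬P); it is logically equivalent to the original.
Here P = 'G(k)' and Q = 'R(k)'.

If not (R(k)), then not (G(k)).


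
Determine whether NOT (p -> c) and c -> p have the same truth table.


Compare truth tables:
c | p | φ | ψ
-------------
F | F | F | T
T | F | F | F
F | T | T | T
T | T | F | T
They differ at row 1 (c=F, p=F): φ=F but ψ=T.

No, they are not logically equivalent.


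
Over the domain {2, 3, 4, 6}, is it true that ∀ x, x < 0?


Evaluate the predicate on each element: 2:F, 3:F, 4:F, 6:F.
Counterexample x = 2 fails the predicate.

F


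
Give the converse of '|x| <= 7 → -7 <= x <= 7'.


The converse of (P → Q) is (Q → P). It is not in general equivalent to the original.
Here P = '|x| <= 7' and Q = '-7 <= x <= 7'.

If -7 <= x <= 7, then |x| <= 7.


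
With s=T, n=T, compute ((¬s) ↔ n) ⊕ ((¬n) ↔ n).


Substitute s=T, n=T:
¬s = F
(¬s) ↔ n = F ↔ T = F
¬n = F
(¬n) ↔ n = F ↔ T = F
((¬s) ↔ n) ⊕ ((¬n) ↔ n) = F ⊕ F = F

F


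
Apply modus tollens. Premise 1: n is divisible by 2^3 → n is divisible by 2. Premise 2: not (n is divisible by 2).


Modus tollens: from (P → Q) and ¬Q, infer ¬P.
Q = 'n is divisible by 2' is denied; since P → Q, P must also fail.

Not (n is divisible by 2^3).


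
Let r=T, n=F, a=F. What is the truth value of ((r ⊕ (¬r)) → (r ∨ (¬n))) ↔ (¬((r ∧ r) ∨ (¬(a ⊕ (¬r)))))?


Substitute r=T, n=F, a=F:
… (earlier sub-steps elided)
¬n = T
r ∨ (¬n) = T ∨ T = T
(r ⊕ (¬r)) → (r ∨ (¬n)) = T → T = T
r ∧ r = T ∧ T = T
¬r = F
a ⊕ (¬r) = F ⊕ F = F
¬(a ⊕ (¬r)) = T
(r ∧ r) ∨ (¬(a ⊕ (¬r))) = T ∨ T = T
¬((r ∧ r) ∨ (¬(a ⊕ (¬r)))) = F
((r ⊕ (¬r)) → (r ∨ (¬n))) ↔ (¬((r ∧ r) ∨ (¬(a ⊕ (¬r))))) = T ↔ F = F

F


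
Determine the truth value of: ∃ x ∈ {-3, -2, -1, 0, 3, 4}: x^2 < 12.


Evaluate the predicate on each element: -3:T, -2:T, -1:T, 0:T, 3:T, 4:F.
Witness x = -3 satisfies the predicate.

T


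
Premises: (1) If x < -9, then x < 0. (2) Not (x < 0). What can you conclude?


Modus tollens: from (P → Q) and ¬Q, infer ¬P.
Q = 'x < 0' is denied; since P → Q, P must also fail.

Not (x < -9).


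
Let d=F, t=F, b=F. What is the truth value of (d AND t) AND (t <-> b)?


Substitute d=F, t=F, b=F:
d AND t = F AND F = F
t <-> b = F <-> F = T
(d AND t) AND (t <-> b) = F AND T = F

F


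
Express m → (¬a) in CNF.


Step 1: Rewrite m → (¬a) as ¬m ∨ (¬a).

(¬m) ∨ (¬a)


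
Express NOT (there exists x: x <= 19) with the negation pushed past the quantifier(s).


¬(for all x: φ) = there exists x: ¬φ, and ¬(there exists x: φ) = for all x: ¬φ.
Apply to the existential statement.

for all x: NOT(x <= 19)


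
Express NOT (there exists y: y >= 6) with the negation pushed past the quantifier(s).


¬(for all x: φ) = there exists x: ¬φ, and ¬(there exists x: φ) = for all x: ¬φ.
Apply to the existential statement.

for all y: NOT(y >= 6)


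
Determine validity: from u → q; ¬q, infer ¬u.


This matches the form of modus tollens: the conclusion follows in every model of the premises.

Valid.


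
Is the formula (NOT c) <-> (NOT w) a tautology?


Build the truth table over {c, w}:
c | w | φ
---------
F | F | T
T | F | F
F | T | F
T | T | T
Counterexample at row 2: with c=T, w=F, the formula is F.

No, it is not a tautology.


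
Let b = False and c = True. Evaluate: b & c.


Conjunction is true only when both operands are true.
Substitute: b=False, c=True.
False & True evaluates to False.

False


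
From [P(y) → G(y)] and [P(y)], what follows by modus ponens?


Modus ponens: from (P → Q) and P, infer Q.
P = 'P(y)' is asserted, and P → Q holds, so Q follows.

G(y).


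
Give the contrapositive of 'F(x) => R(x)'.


The contrapositive of (P → Q) is (¬Q → ¬P); it is logically equivalent to the original.
Here P = 'F(x)' and Q = 'R(x)'.

If not (R(x)), then not (F(x)).


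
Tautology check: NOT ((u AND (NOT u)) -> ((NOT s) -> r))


Build the truth table over {r, s, u}:
r | s | u | φ
-------------
F | F | F | F
T | F | F | F
F | T | F | F
T | T | F | F
F | F | T | F
T | F | T | F
F | T | T | F
T | T | T | F
Counterexample at row 1: with r=F, s=F, u=F, the formula is F.

No, it is not a tautology.


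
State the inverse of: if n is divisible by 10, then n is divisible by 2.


The inverse of (P → Q) is (¬P → ¬Q). It is equivalent to the converse, not to the original.
Here P = 'n is divisible by 10' and Q = 'n is divisible by 2'.

If not (n is divisible by 10), then not (n is divisible by 2).


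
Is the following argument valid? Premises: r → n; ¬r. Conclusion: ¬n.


This is denying the antecedent (fallacy). There exist truth assignments where the premises are all true but the conclusion is false.

Invalid.


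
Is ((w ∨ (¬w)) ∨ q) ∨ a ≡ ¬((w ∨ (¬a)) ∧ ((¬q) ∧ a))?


Compare truth tables:
a | q | w | φ | ψ
-----------------
F | F | F | T | T
T | F | F | T | T
F | T | F | T | T
T | T | F | T | T
F | F | T | T | T
T | F | T | T | F
F | T | T | T | T
T | T | T | T | T
They differ at row 6 (a=T, q=F, w=T): φ=T but ψ=F.

No, they are not logically equivalent.


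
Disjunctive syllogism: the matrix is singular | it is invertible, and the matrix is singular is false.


Disjunctive syllogism: from (P ∨ Q) and ¬P, infer Q.
One disjunct, 'the matrix is singular', is ruled out; the other must hold.

it is invertible


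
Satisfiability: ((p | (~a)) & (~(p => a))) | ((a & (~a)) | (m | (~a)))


Search for a satisfying assignment over {a, m, p}.
Try a=False, m=False, p=False: the formula evaluates to True.
A satisfying assignment exists.

Satisfiable.


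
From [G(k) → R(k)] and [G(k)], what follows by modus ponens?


Modus ponens: from (P → Q) and P, infer Q.
P = 'G(k)' is asserted, and P → Q holds, so Q follows.

R(k).


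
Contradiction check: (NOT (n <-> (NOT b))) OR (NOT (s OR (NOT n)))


Truth table over {b, n, s}:
b | n | s | φ
-------------
F | F | F | T
T | F | F | F
F | T | F | T
T | T | F | T
F | F | T | T
T | F | T | F
F | T | T | F
T | T | T | T
Satisfying assignment at row 1: b=F, n=F, s=F gives T.

No, it is not a contradiction.


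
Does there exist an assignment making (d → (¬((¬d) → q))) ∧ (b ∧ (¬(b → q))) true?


Search for a satisfying assignment over {b, d, q}.
Try b=T, d=F, q=F: the formula evaluates to T.
A satisfying assignment exists.

Satisfiable.


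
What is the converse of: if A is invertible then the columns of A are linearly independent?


The converse of (P → Q) is (Q → P). It is not in general equivalent to the original.
Here P = 'A is invertible' and Q = 'the columns of A are linearly independent'.

If the columns of A are linearly independent, then A is invertible.


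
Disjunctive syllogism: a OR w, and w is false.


Disjunctive syllogism: from (P ∨ Q) and ¬P, infer Q.
One disjunct, 'w', is ruled out; the other must hold.

a


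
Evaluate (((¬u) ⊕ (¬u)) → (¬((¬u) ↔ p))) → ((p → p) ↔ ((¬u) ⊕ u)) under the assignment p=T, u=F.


Substitute p=T, u=F:
… (earlier sub-steps elided)
(¬u) ⊕ (¬u) = T ⊕ T = F
¬u = T
(¬u) ↔ p = T ↔ T = T
¬((¬u) ↔ p) = F
((¬u) ⊕ (¬u)) → (¬((¬u) ↔ p)) = F → F = T
p → p = T → T = T
¬u = T
(¬u) ⊕ u = T ⊕ F = T
(p → p) ↔ ((¬u) ⊕ u) = T ↔ T = T
(((¬u) ⊕ (¬u)) → (¬((¬u) ↔ p))) → ((p → p) ↔ ((¬u) ⊕ u)) = T → T = T

T


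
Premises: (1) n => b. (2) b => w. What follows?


Hypothetical syllogism: from (P → Q) and (Q → R), infer (P → R).
Chain the two implications through the shared middle term 'b'.

n => w


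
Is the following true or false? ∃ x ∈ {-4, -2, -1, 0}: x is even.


Evaluate the predicate on each element: -4:T, -2:T, -1:F, 0:T.
Witness x = -4 satisfies the predicate.

T


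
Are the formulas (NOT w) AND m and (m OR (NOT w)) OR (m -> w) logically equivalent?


Compare truth tables:
m | w | φ | ψ
-------------
F | F | F | T
T | F | T | T
F | T | F | T
T | T | F | T
They differ at row 1 (m=F, w=F): φ=F but ψ=T.

No, they are not logically equivalent.


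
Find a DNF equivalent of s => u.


Step 1: Rewrite s → u as ¬s ∨ u.

(~s) | u


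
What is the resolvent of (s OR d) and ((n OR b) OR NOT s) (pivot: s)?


The clauses contain complementary literals s and NOTs.
Resolution eliminates this pair and disjoins the remaining literals (merging duplicates).

((d OR b) OR n)


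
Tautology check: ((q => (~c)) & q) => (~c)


Build the truth table over {c, q}:
c | q | φ
---------
False | False | True
True | False | True
False | True | True
True | True | True
Every row evaluates to true.

Yes, it is a tautology.


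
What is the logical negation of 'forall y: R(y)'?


¬(forall x: φ) = exists x: ¬φ, and ¬(exists x: φ) = forall x: ¬φ.
Apply to the universal statement.

exists y: ~(R(y))


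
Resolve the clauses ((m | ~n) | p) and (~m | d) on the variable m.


The clauses contain complementary literals m and ~m.
Resolution eliminates this pair and disjoins the remaining literals (merging duplicates).

((p | ~n) | d)


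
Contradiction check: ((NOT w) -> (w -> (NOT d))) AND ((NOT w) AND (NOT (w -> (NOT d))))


Truth table over {d, w}:
d | w | φ
---------
F | F | F
T | F | F
F | T | F
T | T | F
Every row is false.

Yes, it is a contradiction.


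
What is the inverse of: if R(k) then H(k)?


The inverse of (P → Q) is (¬P → ¬Q). It is equivalent to the converse, not to the original.
Here P = 'R(k)' and Q = 'H(k)'.

If not (R(k)), then not (H(k)).


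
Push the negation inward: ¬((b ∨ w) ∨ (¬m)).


De Morgan: the negation of a disjunction is the conjunction of the negations.
Distribute ¬ across ∨, flipping it to ∧, and negate each literal.

((¬b) ∧ (¬w)) ∧ m


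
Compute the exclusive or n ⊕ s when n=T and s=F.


Exclusive or is true when exactly one operand is true.
Substitute: n=T, s=F.
T ⊕ F evaluates to T.

T


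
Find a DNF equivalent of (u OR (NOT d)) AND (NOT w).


Step 1: Distribute ∧ over ∨: (u ∨ (¬d)) ∧ (¬w) = (u ∧ (¬w)) ∨ ((¬d) ∧ (¬w)).

(u AND (NOT w)) OR ((NOT d) AND (NOT w))


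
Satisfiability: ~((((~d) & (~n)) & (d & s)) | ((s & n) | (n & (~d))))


Search for a satisfying assignment over {d, n, s}.
Try d=False, n=False, s=False: the formula evaluates to True.
A satisfying assignment exists.

Satisfiable.


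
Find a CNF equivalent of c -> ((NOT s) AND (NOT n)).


Step 1: Rewrite c → ((¬s) ∧ (¬n)) as ¬c ∨ ((¬s) ∧ (¬n)).
Step 2: Distribute ∨ over ∧.

((NOT c) OR (NOT s)) AND ((NOT c) OR (NOT n))


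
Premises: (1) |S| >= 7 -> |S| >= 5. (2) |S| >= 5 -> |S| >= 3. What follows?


Hypothetical syllogism: from (P → Q) and (Q → R), infer (P → R).
Chain the two implications through the shared middle term '|S| >= 5'.

|S| >= 7 -> |S| >= 3


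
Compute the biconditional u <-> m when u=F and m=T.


Biconditional is true when both operands have the same truth value.
Substitute: u=F, m=T.
F <-> T evaluates to F.

F


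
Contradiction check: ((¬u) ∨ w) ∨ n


Truth table over {n, u, w}:
n | u | w | φ
-------------
F | F | F | T
T | F | F | T
F | T | F | F
T | T | F | T
F | F | T | T
T | F | T | T
F | T | T | T
T | T | T | T
Satisfying assignment at row 1: n=F, u=F, w=F gives T.

No, it is not a contradiction.


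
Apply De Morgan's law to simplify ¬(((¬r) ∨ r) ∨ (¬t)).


De Morgan: the negation of a disjunction is the conjunction of the negations.
Distribute ¬ across ∨, flipping it to ∧, and negate each literal.

(r ∧ (¬r)) ∧ t


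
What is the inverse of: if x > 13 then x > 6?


The inverse of (P → Q) is (¬P → ¬Q). It is equivalent to the converse, not to the original.
Here P = 'x > 13' and Q = 'x > 6'.

If not (x > 13), then not (x > 6).


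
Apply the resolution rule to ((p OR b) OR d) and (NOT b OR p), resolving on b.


The clauses contain complementary literals b and NOTb.
Resolution eliminates this pair and disjoins the remaining literals (merging duplicates).

(p OR d)


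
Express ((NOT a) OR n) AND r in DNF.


Step 1: Distribute ∧ over ∨: ((¬a) ∨ n) ∧ r = ((¬a) ∧ r) ∨ (n ∧ r).

((NOT a) AND r) OR (n AND r)


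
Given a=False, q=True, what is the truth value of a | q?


Disjunction is false only when both operands are false.
Substitute: a=False, q=True.
False | True evaluates to True.

True


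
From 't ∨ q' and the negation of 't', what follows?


Disjunctive syllogism: from (P ∨ Q) and ¬P, infer Q.
One disjunct, 't', is ruled out; the other must hold.

q


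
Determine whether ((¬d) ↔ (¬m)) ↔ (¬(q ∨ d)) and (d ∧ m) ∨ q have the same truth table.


Compare truth tables:
d | m | q | φ | ψ
-----------------
F | F | F | T | F
T | F | F | T | F
F | T | F | F | F
T | T | F | F | T
F | F | T | F | T
T | F | T | T | T
F | T | T | T | T
T | T | T | F | T
They differ at row 1 (d=F, m=F, q=F): φ=T but ψ=F.

No, they are not logically equivalent.


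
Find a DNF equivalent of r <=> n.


Step 1: r ↔ n is true exactly when both agree: (r ∧ n) ∨ (¬r ∧ ¬n).

(r & n) | ((~r) & (~n))


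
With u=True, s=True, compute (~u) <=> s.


Substitute u=True, s=True:
~u = False
(~u) <=> s = False <=> True = False

False


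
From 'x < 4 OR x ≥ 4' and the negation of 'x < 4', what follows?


Disjunctive syllogism: from (P ∨ Q) and ¬P, infer Q.
One disjunct, 'x < 4', is ruled out; the other must hold.

x ≥ 4


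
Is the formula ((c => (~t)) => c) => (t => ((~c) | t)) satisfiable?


Search for a satisfying assignment over {c, t}.
Try c=False, t=False: the formula evaluates to True.
A satisfying assignment exists.

Satisfiable.


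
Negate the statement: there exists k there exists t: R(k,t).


Negation flips each quantifier (∀↔∃) and negates the inner predicate.
¬(there exists k there exists t: φ) = for all k for all t: ¬φ.

for all k for all t: NOT(R(k,t))


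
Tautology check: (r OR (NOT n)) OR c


Build the truth table over {c, n, r}:
c | n | r | φ
-------------
F | F | F | T
T | F | F | T
F | T | F | F
T | T | F | T
F | F | T | T
T | F | T | T
F | T | T | T
T | T | T | T
Counterexample at row 3: with c=F, n=T, r=F, the formula is F.

No, it is not a tautology.


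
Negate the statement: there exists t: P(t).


¬(for all x: φ) = there exists x: ¬φ, and ¬(there exists x: φ) = for all x: ¬φ.
Apply to the existential statement.

for all t: NOT(P(t))


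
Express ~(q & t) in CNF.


Step 1: Apply De Morgan: ¬(q ∧ t) = ¬q ∨ ¬t.

(~q) | (~t)


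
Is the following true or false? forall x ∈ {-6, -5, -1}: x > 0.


Evaluate the predicate on each element: -6:False, -5:False, -1:False.
Counterexample x = -6 fails the predicate.

False


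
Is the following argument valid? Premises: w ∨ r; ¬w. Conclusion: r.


This matches the form of disjunctive syllogism: the conclusion follows in every model of the premises.

Valid.


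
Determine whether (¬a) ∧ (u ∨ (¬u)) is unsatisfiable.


Truth table over {a, u}:
a | u | φ
---------
F | F | T
T | F | F
F | T | T
T | T | F
Satisfying assignment at row 1: a=F, u=F gives T.

No, it is not a contradiction.


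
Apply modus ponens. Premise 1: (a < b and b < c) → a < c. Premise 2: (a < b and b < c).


Modus ponens: from (P → Q) and P, infer Q.
P = '(a < b and b < c)' is asserted, and P → Q holds, so Q follows.

a < c.


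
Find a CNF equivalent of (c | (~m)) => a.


Step 1: Rewrite as ¬(c ∨ (¬m)) ∨ a = (¬c ∧ ¬(¬m)) ∨ a.
Step 2: Distribute ∨ over ∧.
Step 3: Eliminate any double negations (¬¬X = X).

((~c) | a) & (m | a)


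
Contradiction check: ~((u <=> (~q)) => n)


Truth table over {n, q, u}:
n | q | u | φ
-------------
False | False | False | False
True | False | False | False
False | True | False | True
True | True | False | False
False | False | True | True
True | False | True | False
False | True | True | False
True | True | True | False
Satisfying assignment at row 3: n=False, q=True, u=False gives True.

No, it is not a contradiction.


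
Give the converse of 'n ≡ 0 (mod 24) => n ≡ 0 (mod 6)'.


The converse of (P → Q) is (Q → P). It is not in general equivalent to the original.
Here P = 'n ≡ 0 (mod 24)' and Q = 'n ≡ 0 (mod 6)'.

If n ≡ 0 (mod 6), then n ≡ 0 (mod 24).


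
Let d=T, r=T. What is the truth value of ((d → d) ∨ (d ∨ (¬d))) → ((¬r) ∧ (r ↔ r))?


Substitute d=T, r=T:
d → d = T → T = T
¬d = F
d ∨ (¬d) = T ∨ F = T
(d → d) ∨ (d ∨ (¬d)) = T ∨ T = T
¬r = F
r ↔ r = T ↔ T = T
(¬r) ∧ (r ↔ r) = F ∧ T = F
((d → d) ∨ (d ∨ (¬d))) → ((¬r) ∧ (r ↔ r)) = T → F = F

F


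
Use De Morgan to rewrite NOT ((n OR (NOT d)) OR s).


De Morgan: the negation of a disjunction is the conjunction of the negations.
Distribute NOT across OR, flipping it to AND, and negate each literal.

((NOT n) AND d) AND (NOT s)


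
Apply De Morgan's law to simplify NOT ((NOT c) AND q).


De Morgan: the negation of a conjunction is the disjunction of the negations.
Distribute NOT across AND, flipping it to OR, and negate each literal.

c OR (NOT q)


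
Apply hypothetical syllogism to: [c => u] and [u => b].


Hypothetical syllogism: from (P → Q) and (Q → R), infer (P → R).
Chain the two implications through the shared middle term 'u'.

c => b


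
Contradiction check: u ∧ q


Truth table over {q, u}:
q | u | φ
---------
F | F | F
T | F | F
F | T | F
T | T | T
Satisfying assignment at row 4: q=T, u=T gives T.

No, it is not a contradiction.


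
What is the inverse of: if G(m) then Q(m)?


The inverse of (P → Q) is (¬P → ¬Q). It is equivalent to the converse, not to the original.
Here P = 'G(m)' and Q = 'Q(m)'.

If not (G(m)), then not (Q(m)).


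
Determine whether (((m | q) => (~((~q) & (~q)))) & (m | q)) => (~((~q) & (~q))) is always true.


Build the truth table over {m, q}:
m | q | φ
---------
False | False | True
True | False | True
False | True | True
True | True | True
Every row evaluates to true.

Yes, it is a tautology.


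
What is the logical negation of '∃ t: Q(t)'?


¬(∀ x: φ) = ∃ x: ¬φ, and ¬(∃ x: φ) = ∀ x: ¬φ.
Apply to the existential statement.

∀ t: ¬(Q(t))


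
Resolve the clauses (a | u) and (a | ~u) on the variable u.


The clauses contain complementary literals u and ~u.
Resolution eliminates this pair and disjoins the remaining literals (merging duplicates).

a


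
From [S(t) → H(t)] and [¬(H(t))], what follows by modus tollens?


Modus tollens: from (P → Q) and ¬Q, infer ¬P.
Q = 'H(t)' is denied; since P → Q, P must also fail.

Not (S(t)).


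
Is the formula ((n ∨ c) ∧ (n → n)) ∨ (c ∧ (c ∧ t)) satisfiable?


Search for a satisfying assignment over {c, n, t}.
Try c=T, n=F, t=F: the formula evaluates to T.
A satisfying assignment exists.

Satisfiable.


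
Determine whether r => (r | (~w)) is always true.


Build the truth table over {r, w}:
r | w | φ
---------
False | False | True
True | False | True
False | True | True
True | True | True
Every row evaluates to true.

Yes, it is a tautology.


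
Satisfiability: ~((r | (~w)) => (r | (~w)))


Check all 4 assignments over {r, w}:
r | w | φ
---------
False | False | False
True | False | False
False | True | False
True | True | False
No assignment makes the formula true.

Unsatisfiable.


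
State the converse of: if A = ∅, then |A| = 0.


The converse of (P → Q) is (Q → P). It is not in general equivalent to the original.
Here P = 'A = ∅' and Q = '|A| = 0'.

If |A| = 0, then A = ∅.


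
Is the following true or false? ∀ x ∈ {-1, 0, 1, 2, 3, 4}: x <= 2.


Evaluate the predicate on each element: -1:T, 0:T, 1:T, 2:T, 3:F, 4:F.
Counterexample x = 3 fails the predicate.

F


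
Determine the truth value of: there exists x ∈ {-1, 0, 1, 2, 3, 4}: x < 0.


Evaluate the predicate on each element: -1:T, 0:F, 1:F, 2:F, 3:F, 4:F.
Witness x = -1 satisfies the predicate.

T


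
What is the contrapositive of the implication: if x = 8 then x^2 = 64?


The contrapositive of (P → Q) is (¬Q → ¬P); it is logically equivalent to the original.
Here P = 'x = 8' and Q = 'x^2 = 64'.

If not (x^2 = 64), then not (x = 8).


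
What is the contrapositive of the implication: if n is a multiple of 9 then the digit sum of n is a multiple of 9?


The contrapositive of (P → Q) is (¬Q → ¬P); it is logically equivalent to the original.
Here P = 'n is a multiple of 9' and Q = 'the digit sum of n is a multiple of 9'.

If not (the digit sum of n is a multiple of 9), then not (n is a multiple of 9).


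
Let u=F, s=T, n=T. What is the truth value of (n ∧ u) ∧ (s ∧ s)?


Substitute u=F, s=T, n=T:
n ∧ u = T ∧ F = F
s ∧ s = T ∧ T = T
(n ∧ u) ∧ (s ∧ s) = F ∧ T = F

F


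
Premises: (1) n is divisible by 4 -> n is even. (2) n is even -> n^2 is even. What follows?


Hypothetical syllogism: from (P → Q) and (Q → R), infer (P → R).
Chain the two implications through the shared middle term 'n is even'.

n is divisible by 4 -> n^2 is even


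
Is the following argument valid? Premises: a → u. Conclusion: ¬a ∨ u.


This matches the form of material implication: the conclusion follows in every model of the premises.

Valid.


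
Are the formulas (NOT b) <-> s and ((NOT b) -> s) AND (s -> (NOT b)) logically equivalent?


Compare truth tables:
b | s | φ | ψ
-------------
F | F | F | F
T | F | T | T
F | T | T | T
T | T | F | F
The columns φ and ψ agree on every row.

Yes, they are logically equivalent.


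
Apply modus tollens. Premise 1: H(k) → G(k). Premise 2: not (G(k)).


Modus tollens: from (P → Q) and ¬Q, infer ¬P.
Q = 'G(k)' is denied; since P → Q, P must also fail.

Not (H(k)).


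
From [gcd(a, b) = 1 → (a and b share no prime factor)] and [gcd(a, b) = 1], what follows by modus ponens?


Modus ponens: from (P → Q) and P, infer Q.
P = 'gcd(a, b) = 1' is asserted, and P → Q holds, so Q follows.

(a and b share no prime factor).


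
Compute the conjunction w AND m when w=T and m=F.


Conjunction is true only when both operands are true.
Substitute: w=T, m=F.
T AND F evaluates to F.

F


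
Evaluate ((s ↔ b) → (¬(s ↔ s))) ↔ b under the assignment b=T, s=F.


Substitute b=T, s=F:
s ↔ b = F ↔ T = F
s ↔ s = F ↔ F = T
¬(s ↔ s) = F
(s ↔ b) → (¬(s ↔ s)) = F → F = T
((s ↔ b) → (¬(s ↔ s))) ↔ b = T ↔ T = T

T


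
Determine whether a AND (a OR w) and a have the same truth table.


Compare truth tables:
a | w | φ | ψ
-------------
F | F | F | F
T | F | T | T
F | T | F | F
T | T | T | T
The columns φ and ψ agree on every row.

Yes, they are logically equivalent.


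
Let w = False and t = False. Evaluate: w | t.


Disjunction is false only when both operands are false.
Substitute: w=False, t=False.
False | False evaluates to False.

False


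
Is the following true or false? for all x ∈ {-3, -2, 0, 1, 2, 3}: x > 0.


Evaluate the predicate on each element: -3:F, -2:F, 0:F, 1:T, 2:T, 3:T.
Counterexample x = -3 fails the predicate.

F


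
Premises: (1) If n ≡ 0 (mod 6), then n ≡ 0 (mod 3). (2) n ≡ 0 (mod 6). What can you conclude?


Modus ponens: from (P → Q) and P, infer Q.
P = 'n ≡ 0 (mod 6)' is asserted, and P → Q holds, so Q follows.

n ≡ 0 (mod 3).


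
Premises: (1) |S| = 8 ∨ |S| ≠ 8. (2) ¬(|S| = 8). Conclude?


Disjunctive syllogism: from (P ∨ Q) and ¬P, infer Q.
One disjunct, '|S| = 8', is ruled out; the other must hold.

|S| ≠ 8


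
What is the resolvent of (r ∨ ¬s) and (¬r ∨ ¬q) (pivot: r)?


The clauses contain complementary literals r and ¬r.
Resolution eliminates this pair and disjoins the remaining literals (merging duplicates).

(¬s ∨ ¬q)
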